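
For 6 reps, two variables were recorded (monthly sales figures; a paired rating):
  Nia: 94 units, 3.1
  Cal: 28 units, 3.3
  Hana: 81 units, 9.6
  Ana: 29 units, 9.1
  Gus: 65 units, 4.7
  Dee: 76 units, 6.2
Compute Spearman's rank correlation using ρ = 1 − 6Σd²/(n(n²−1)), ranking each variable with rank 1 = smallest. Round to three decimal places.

Ranks of variable 1: 6, 1, 5, 2, 3, 4
Ranks of variable 2: 1, 2, 6, 5, 3, 4
d = r₁ − r₂: 5, -1, -1, -3, 0, 0
d²: 25, 1, 1, 9, 0, 0; Σd² = 36
ρ = 1 − 6·36/(6·35) = 1 − 216/210 = -0.029

-0.029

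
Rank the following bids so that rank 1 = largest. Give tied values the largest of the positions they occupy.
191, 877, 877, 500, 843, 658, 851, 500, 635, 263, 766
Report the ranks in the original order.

Sorted (descending): 877, 877, 851, 843, 766, 658, 635, 500, 500, 263, 191
The 2 values of 877 occupy positions 1–2 → each gets rank 2.
The 2 values of 500 occupy positions 8–9 → each gets rank 9.

11, 2, 2, 9, 4, 6, 3, 9, 7, 10, 5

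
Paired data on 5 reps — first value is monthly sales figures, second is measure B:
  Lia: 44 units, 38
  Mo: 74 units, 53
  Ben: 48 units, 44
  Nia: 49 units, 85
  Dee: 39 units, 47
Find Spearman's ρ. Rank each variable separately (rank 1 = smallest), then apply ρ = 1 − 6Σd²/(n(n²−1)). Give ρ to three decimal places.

0.600

Ranks of variable 1: 2, 5, 3, 4, 1
Ranks of variable 2: 1, 4, 2, 5, 3
d = r₁ − r₂: 1, 1, 1, -1, -2
d²: 1, 1, 1, 1, 4; Σd² = 8
ρ = 1 − 6·8/(5·24) = 1 − 48/120 = 0.600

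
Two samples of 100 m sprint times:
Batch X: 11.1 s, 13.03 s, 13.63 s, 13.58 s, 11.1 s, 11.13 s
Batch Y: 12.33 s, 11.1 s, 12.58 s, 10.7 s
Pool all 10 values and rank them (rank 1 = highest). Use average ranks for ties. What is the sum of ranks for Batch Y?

27

Sorted (descending): 13.63, 13.58, 13.03, 12.58, 12.33, 11.13, 11.1, 11.1, 11.1, 10.7
The 3 values of 11.1 occupy positions 7–9 → average rank 8.
Batch Y values → pooled ranks: 12.33→5, 11.1→8, 12.58→4, 10.7→10
Rank sum = 5 + 8 + 4 + 10 = 27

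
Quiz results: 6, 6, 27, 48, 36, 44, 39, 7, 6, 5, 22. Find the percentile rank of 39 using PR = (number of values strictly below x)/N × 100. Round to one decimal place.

72.7

N = 11.
Strictly below 39: 8. Equal to 39: 1.
PR = 8/11 × 100 = 72.7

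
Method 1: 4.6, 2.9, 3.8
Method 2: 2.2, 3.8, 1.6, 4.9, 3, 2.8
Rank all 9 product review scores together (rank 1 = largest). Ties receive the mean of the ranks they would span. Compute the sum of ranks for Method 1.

Sorted (descending): 4.9, 4.6, 3.8, 3.8, 3, 2.9, 2.8, 2.2, 1.6
The 2 values of 3.8 occupy positions 3–4 → average rank (3+4)/2 = 3.5.
Method 1 values → pooled ranks: 4.6→2, 2.9→6, 3.8→3.5
Rank sum = 2 + 6 + 3.5 = 11.5

11.5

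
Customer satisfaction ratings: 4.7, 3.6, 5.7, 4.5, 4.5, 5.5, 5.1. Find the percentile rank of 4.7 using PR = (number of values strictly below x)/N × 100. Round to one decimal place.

N = 7.
Strictly below 4.7: 3. Equal to 4.7: 1.
PR = 3/7 × 100 = 42.9

42.9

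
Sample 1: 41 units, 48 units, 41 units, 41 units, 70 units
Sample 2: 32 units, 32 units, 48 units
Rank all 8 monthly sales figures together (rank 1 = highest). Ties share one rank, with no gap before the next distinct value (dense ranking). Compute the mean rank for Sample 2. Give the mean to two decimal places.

3.33

Sorted (descending): 70, 48, 48, 41, 41, 41, 32, 32
The 2 values of 48 share dense rank 2.
The 3 values of 41 share dense rank 3.
The 2 values of 32 share dense rank 4.
Remaining distinct values take the next consecutive integers.
Sample 2 values → pooled ranks: 32→4, 32→4, 48→2
Mean rank = (4 + 4 + 2) / 3 = 3.33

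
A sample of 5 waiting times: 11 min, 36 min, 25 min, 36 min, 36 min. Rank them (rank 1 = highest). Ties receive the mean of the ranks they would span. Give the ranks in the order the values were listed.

Sorted (descending): 36, 36, 36, 25, 11
The 3 values of 36 occupy positions 1–3 → average rank 2.

5, 2, 4, 2, 2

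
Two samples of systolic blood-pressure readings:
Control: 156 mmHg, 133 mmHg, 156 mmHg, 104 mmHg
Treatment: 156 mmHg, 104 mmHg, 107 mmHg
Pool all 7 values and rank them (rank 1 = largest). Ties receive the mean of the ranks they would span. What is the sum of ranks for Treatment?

Sorted (descending): 156, 156, 156, 133, 107, 104, 104
The 3 values of 156 occupy positions 1–3 → average rank 2.
The 2 values of 104 occupy positions 6–7 → average rank (6+7)/2 = 6.5.
Treatment values → pooled ranks: 156→2, 104→6.5, 107→5
Rank sum = 2 + 6.5 + 5 = 13.5

13.5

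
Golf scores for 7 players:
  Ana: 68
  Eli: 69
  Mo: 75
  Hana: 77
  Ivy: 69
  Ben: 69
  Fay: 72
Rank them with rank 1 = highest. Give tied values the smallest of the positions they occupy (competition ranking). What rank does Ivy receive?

4

Sorted (descending): 77, 75, 72, 69, 69, 69, 68
The 3 values of 69 occupy positions 4–6 → each gets rank 4.
Ivy has value 69 → rank 4.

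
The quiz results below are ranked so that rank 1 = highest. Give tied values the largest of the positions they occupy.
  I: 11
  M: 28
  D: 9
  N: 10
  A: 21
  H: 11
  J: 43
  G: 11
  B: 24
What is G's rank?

Sorted (descending): 43, 28, 24, 21, 11, 11, 11, 10, 9
The 3 values of 11 occupy positions 5–7 → each gets rank 7.
G has value 11 → rank 7.

7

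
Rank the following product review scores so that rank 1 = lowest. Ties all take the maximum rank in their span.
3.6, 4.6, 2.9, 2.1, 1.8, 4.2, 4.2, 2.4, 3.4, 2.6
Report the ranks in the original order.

7, 10, 5, 2, 1, 9, 9, 3, 6, 4

Sorted (ascending): 1.8, 2.1, 2.4, 2.6, 2.9, 3.4, 3.6, 4.2, 4.2, 4.6
The 2 values of 4.2 occupy positions 8–9 → each gets rank 9.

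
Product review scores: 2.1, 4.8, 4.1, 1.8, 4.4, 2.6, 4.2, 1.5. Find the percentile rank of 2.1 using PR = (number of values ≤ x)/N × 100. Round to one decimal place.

37.5

N = 8.
Strictly below 2.1: 2. Equal to 2.1: 1.
PR = 3/8 × 100 = 37.5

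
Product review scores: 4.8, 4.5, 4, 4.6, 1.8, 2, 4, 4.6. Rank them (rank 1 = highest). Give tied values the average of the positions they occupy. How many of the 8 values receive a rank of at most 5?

Sorted (descending): 4.8, 4.6, 4.6, 4.5, 4, 4, 2, 1.8
The 2 values of 4.6 occupy positions 2–3 → average rank (2+3)/2 = 2.5.
The 2 values of 4 occupy positions 5–6 → average rank (5+6)/2 = 5.5.
Ranks ≤ 5: {1, 2.5, 2.5, 4} → 4 values.

4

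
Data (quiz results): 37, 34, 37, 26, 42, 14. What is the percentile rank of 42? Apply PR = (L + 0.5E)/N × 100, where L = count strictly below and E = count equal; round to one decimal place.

N = 6.
Strictly below 42: 5. Equal to 42: 1.
PR = (5 + 0.5·1)/6 × 100 = 91.7

91.7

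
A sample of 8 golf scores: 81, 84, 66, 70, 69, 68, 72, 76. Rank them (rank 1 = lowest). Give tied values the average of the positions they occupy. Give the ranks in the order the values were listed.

Sorted (ascending): 66, 68, 69, 70, 72, 76, 81, 84
No ties — each value takes its position as its rank.

7, 8, 1, 4, 3, 2, 5, 6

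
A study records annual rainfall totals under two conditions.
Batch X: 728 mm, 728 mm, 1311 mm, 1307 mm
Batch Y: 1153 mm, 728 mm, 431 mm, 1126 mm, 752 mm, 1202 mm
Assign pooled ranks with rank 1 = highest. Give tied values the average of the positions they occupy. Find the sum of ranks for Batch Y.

36

Sorted (descending): 1311, 1307, 1202, 1153, 1126, 752, 728, 728, 728, 431
The 3 values of 728 occupy positions 7–9 → average rank 8.
Batch Y values → pooled ranks: 1153→4, 728→8, 431→10, 1126→5, 752→6, 1202→3
Rank sum = 4 + 8 + 10 + 5 + 6 + 3 = 36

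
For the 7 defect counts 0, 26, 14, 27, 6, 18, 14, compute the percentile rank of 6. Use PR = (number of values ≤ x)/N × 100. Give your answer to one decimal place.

28.6

N = 7.
Strictly below 6: 1. Equal to 6: 1.
PR = 2/7 × 100 = 28.6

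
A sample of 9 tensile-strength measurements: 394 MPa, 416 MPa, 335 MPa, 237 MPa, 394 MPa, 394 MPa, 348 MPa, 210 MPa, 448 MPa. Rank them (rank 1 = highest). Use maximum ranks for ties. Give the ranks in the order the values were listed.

Sorted (descending): 448, 416, 394, 394, 394, 348, 335, 237, 210
The 3 values of 394 occupy positions 3–5 → each gets rank 5.

5, 2, 7, 8, 5, 5, 6, 9, 1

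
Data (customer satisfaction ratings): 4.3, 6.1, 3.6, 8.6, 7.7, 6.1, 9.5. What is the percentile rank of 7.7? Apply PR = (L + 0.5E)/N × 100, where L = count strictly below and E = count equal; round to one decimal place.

64.3

N = 7.
Strictly below 7.7: 4. Equal to 7.7: 1.
PR = (4 + 0.5·1)/7 × 100 = 64.3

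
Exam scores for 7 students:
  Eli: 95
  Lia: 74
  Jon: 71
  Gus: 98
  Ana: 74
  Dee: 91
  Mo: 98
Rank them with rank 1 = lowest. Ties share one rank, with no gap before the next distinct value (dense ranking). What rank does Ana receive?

Sorted (ascending): 71, 74, 74, 91, 95, 98, 98
The 2 values of 74 share dense rank 2.
The 2 values of 98 share dense rank 5.
Remaining distinct values take the next consecutive integers.
Ana has value 74 → rank 2.

2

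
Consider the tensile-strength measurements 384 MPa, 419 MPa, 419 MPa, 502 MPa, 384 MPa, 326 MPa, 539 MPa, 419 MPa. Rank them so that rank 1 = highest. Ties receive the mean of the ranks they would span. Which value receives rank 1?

Sorted (descending): 539, 502, 419, 419, 419, 384, 384, 326
The 3 values of 419 occupy positions 3–5 → average rank 4.
The 2 values of 384 occupy positions 6–7 → average rank (6+7)/2 = 6.5.
Rank 1 → value 539.

539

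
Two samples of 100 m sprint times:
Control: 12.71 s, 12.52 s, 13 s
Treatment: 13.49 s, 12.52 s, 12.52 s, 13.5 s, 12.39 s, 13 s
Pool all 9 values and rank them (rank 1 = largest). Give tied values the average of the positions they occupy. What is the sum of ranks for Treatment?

Sorted (descending): 13.5, 13.49, 13, 13, 12.71, 12.52, 12.52, 12.52, 12.39
The 2 values of 13 occupy positions 3–4 → average rank (3+4)/2 = 3.5.
The 3 values of 12.52 occupy positions 6–8 → average rank 7.
Treatment values → pooled ranks: 13.49→2, 12.52→7, 12.52→7, 13.5→1, 12.39→9, 13→3.5
Rank sum = 2 + 7 + 7 + 1 + 9 + 3.5 = 29.5

29.5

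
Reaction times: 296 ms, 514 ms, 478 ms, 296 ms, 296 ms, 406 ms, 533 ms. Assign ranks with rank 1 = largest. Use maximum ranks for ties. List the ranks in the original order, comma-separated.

Sorted (descending): 533, 514, 478, 406, 296, 296, 296
The 3 values of 296 occupy positions 5–7 → each gets rank 7.

7, 2, 3, 7, 7, 4, 1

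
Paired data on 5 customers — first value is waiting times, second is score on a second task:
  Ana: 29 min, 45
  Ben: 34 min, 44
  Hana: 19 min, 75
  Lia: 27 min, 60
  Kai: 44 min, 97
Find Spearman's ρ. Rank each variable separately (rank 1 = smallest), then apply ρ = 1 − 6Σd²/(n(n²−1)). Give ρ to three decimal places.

0.000

Ranks of variable 1: 3, 4, 1, 2, 5
Ranks of variable 2: 2, 1, 4, 3, 5
d = r₁ − r₂: 1, 3, -3, -1, 0
d²: 1, 9, 9, 1, 0; Σd² = 20
ρ = 1 − 6·20/(5·24) = 1 − 120/120 = 0.000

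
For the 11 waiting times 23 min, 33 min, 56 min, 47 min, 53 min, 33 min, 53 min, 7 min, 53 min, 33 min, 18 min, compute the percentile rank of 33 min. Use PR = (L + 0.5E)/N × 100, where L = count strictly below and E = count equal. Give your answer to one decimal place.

40.9

N = 11.
Strictly below 33: 3. Equal to 33: 3.
PR = (3 + 0.5·3)/11 × 100 = 40.9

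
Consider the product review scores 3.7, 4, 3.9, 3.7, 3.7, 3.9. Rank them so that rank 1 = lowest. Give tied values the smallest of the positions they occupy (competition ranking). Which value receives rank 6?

Sorted (ascending): 3.7, 3.7, 3.7, 3.9, 3.9, 4
The 3 values of 3.7 occupy positions 1–3 → each gets rank 1.
The 2 values of 3.9 occupy positions 4–5 → each gets rank 4.
Rank 6 → value 4.

4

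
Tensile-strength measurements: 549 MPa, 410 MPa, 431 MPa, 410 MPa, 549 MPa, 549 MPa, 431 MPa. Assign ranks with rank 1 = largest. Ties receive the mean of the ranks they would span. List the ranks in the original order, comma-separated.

Sorted (descending): 549, 549, 549, 431, 431, 410, 410
The 3 values of 549 occupy positions 1–3 → average rank 2.
The 2 values of 431 occupy positions 4–5 → average rank (4+5)/2 = 4.5.
The 2 values of 410 occupy positions 6–7 → average rank (6+7)/2 = 6.5.

2, 6.5, 4.5, 6.5, 2, 2, 4.5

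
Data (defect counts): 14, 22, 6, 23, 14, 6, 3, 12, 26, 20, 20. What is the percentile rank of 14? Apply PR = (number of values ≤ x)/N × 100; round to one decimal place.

54.5

N = 11.
Strictly below 14: 4. Equal to 14: 2.
PR = 6/11 × 100 = 54.5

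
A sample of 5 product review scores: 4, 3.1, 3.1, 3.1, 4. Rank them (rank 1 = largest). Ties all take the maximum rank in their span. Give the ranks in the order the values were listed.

2, 5, 5, 5, 2

Sorted (descending): 4, 4, 3.1, 3.1, 3.1
The 2 values of 4 occupy positions 1–2 → each gets rank 2.
The 3 values of 3.1 occupy positions 3–5 → each gets rank 5.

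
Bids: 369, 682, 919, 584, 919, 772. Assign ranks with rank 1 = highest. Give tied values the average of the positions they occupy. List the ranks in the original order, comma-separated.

6, 4, 1.5, 5, 1.5, 3

Sorted (descending): 919, 919, 772, 682, 584, 369
The 2 values of 919 occupy positions 1–2 → average rank (1+2)/2 = 1.5.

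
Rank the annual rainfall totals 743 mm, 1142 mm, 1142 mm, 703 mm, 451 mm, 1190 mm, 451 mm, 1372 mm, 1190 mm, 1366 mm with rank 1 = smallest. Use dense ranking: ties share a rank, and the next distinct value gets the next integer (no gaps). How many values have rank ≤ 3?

Sorted (ascending): 451, 451, 703, 743, 1142, 1142, 1190, 1190, 1366, 1372
The 2 values of 451 share dense rank 1.
The 2 values of 1142 share dense rank 4.
The 2 values of 1190 share dense rank 5.
Remaining distinct values take the next consecutive integers.
Ranks ≤ 3: {1, 1, 2, 3} → 4 values.

4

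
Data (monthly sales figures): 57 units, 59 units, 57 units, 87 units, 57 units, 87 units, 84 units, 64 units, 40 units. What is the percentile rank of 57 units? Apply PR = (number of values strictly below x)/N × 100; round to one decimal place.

11.1

N = 9.
Strictly below 57: 1. Equal to 57: 3.
PR = 1/9 × 100 = 11.1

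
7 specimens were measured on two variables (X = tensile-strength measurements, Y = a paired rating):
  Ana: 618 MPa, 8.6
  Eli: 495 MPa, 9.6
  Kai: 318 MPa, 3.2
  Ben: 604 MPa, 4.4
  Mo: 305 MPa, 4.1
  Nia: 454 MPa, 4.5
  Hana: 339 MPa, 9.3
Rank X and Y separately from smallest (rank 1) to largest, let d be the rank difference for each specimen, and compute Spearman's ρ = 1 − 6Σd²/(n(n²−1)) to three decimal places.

0.500

Ranks of variable 1: 7, 5, 2, 6, 1, 4, 3
Ranks of variable 2: 5, 7, 1, 3, 2, 4, 6
d = r₁ − r₂: 2, -2, 1, 3, -1, 0, -3
d²: 4, 4, 1, 9, 1, 0, 9; Σd² = 28
ρ = 1 − 6·28/(7·48) = 1 − 168/336 = 0.500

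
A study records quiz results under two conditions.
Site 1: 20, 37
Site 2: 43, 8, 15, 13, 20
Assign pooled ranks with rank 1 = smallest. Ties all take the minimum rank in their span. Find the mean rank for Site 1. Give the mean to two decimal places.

Sorted (ascending): 8, 13, 15, 20, 20, 37, 43
The 2 values of 20 occupy positions 4–5 → each gets rank 4.
Site 1 values → pooled ranks: 20→4, 37→6
Mean rank = (4 + 6) / 2 = 5.00

5.00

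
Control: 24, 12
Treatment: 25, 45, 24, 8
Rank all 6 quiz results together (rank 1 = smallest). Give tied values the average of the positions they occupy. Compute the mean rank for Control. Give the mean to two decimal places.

2.75

Sorted (ascending): 8, 12, 24, 24, 25, 45
The 2 values of 24 occupy positions 3–4 → average rank (3+4)/2 = 3.5.
Control values → pooled ranks: 24→3.5, 12→2
Mean rank = (3.5 + 2) / 2 = 2.75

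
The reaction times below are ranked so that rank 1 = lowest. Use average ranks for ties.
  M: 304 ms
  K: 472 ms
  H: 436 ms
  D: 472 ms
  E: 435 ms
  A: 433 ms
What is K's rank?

5.5

Sorted (ascending): 304, 433, 435, 436, 472, 472
The 2 values of 472 occupy positions 5–6 → average rank (5+6)/2 = 5.5.
K has value 472 ms → rank 5.5.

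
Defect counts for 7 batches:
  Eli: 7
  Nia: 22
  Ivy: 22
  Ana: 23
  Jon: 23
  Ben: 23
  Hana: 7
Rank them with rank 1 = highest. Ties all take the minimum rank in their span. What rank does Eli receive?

6

Sorted (descending): 23, 23, 23, 22, 22, 7, 7
The 3 values of 23 occupy positions 1–3 → each gets rank 1.
The 2 values of 22 occupy positions 4–5 → each gets rank 4.
The 2 values of 7 occupy positions 6–7 → each gets rank 6.
Eli has value 7 → rank 6.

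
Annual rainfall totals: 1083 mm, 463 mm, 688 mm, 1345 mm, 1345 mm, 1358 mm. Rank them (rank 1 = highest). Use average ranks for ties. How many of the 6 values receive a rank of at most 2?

Sorted (descending): 1358, 1345, 1345, 1083, 688, 463
The 2 values of 1345 occupy positions 2–3 → average rank (2+3)/2 = 2.5.
Ranks ≤ 2: {1} → 1 value.

1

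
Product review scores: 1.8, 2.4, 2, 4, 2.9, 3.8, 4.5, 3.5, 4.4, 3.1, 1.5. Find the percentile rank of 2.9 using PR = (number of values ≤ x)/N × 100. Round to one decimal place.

45.5

N = 11.
Strictly below 2.9: 4. Equal to 2.9: 1.
PR = 5/11 × 100 = 45.5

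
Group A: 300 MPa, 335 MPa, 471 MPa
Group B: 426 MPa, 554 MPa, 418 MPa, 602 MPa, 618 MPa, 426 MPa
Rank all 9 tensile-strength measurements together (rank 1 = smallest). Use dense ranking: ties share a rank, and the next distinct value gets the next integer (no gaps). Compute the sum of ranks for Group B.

Sorted (ascending): 300, 335, 418, 426, 426, 471, 554, 602, 618
The 2 values of 426 share dense rank 4.
Remaining distinct values take the next consecutive integers.
Group B values → pooled ranks: 426→4, 554→6, 418→3, 602→7, 618→8, 426→4
Rank sum = 4 + 6 + 3 + 7 + 8 + 4 = 32

32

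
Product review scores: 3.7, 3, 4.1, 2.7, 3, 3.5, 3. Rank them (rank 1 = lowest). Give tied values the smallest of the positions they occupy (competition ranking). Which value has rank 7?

Sorted (ascending): 2.7, 3, 3, 3, 3.5, 3.7, 4.1
The 3 values of 3 occupy positions 2–4 → each gets rank 2.
Rank 7 → value 4.1.

4.1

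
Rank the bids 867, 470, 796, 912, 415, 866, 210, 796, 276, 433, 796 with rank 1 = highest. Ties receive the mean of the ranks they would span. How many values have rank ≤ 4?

3

Sorted (descending): 912, 867, 866, 796, 796, 796, 470, 433, 415, 276, 210
The 3 values of 796 occupy positions 4–6 → average rank 5.
Ranks ≤ 4: {1, 2, 3} → 3 values.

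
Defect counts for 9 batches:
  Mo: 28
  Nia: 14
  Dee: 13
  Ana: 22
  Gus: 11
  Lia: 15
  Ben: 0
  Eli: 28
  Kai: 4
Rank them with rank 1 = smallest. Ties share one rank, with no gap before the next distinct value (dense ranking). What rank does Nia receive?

5

Sorted (ascending): 0, 4, 11, 13, 14, 15, 22, 28, 28
The 2 values of 28 share dense rank 8.
Remaining distinct values take the next consecutive integers.
Nia has value 14 → rank 5.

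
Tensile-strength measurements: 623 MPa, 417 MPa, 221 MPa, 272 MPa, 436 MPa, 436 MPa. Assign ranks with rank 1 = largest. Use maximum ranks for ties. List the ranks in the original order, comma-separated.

Sorted (descending): 623, 436, 436, 417, 272, 221
The 2 values of 436 occupy positions 2–3 → each gets rank 3.

1, 4, 6, 5, 3, 3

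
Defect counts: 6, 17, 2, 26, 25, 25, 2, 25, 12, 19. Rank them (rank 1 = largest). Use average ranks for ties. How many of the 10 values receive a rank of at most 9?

Sorted (descending): 26, 25, 25, 25, 19, 17, 12, 6, 2, 2
The 3 values of 25 occupy positions 2–4 → average rank 3.
The 2 values of 2 occupy positions 9–10 → average rank (9+10)/2 = 9.5.
Ranks ≤ 9: {1, 3, 3, 3, 5, 6, 7, 8} → 8 values.

8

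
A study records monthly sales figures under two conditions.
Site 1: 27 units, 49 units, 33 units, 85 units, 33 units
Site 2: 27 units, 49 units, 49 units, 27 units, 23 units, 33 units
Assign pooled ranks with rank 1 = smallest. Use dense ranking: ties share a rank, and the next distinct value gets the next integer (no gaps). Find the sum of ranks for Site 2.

Sorted (ascending): 23, 27, 27, 27, 33, 33, 33, 49, 49, 49, 85
The 3 values of 27 share dense rank 2.
The 3 values of 33 share dense rank 3.
The 3 values of 49 share dense rank 4.
Remaining distinct values take the next consecutive integers.
Site 2 values → pooled ranks: 27→2, 49→4, 49→4, 27→2, 23→1, 33→3
Rank sum = 2 + 4 + 4 + 2 + 1 + 3 = 16

16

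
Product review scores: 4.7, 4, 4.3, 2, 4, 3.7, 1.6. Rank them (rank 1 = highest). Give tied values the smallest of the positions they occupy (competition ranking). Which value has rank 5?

3.7

Sorted (descending): 4.7, 4.3, 4, 4, 3.7, 2, 1.6
The 2 values of 4 occupy positions 3–4 → each gets rank 3.
Rank 5 → value 3.7.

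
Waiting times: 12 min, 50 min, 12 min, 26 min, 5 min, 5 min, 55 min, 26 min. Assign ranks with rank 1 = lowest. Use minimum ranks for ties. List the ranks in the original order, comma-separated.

Sorted (ascending): 5, 5, 12, 12, 26, 26, 50, 55
The 2 values of 5 occupy positions 1–2 → each gets rank 1.
The 2 values of 12 occupy positions 3–4 → each gets rank 3.
The 2 values of 26 occupy positions 5–6 → each gets rank 5.

3, 7, 3, 5, 1, 1, 8, 5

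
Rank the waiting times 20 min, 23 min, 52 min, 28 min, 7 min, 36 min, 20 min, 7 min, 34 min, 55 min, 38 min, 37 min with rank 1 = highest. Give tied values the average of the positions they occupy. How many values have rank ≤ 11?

Sorted (descending): 55, 52, 38, 37, 36, 34, 28, 23, 20, 20, 7, 7
The 2 values of 20 occupy positions 9–10 → average rank (9+10)/2 = 9.5.
The 2 values of 7 occupy positions 11–12 → average rank (11+12)/2 = 11.5.
Ranks ≤ 11: {1, 2, 3, 4, 5, 6, 7, 8, 9.5, 9.5} → 10 values.

10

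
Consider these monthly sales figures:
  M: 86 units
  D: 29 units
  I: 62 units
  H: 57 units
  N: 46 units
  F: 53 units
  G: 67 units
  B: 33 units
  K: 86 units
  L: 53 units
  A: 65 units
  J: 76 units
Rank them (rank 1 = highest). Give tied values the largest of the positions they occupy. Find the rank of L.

Sorted (descending): 86, 86, 76, 67, 65, 62, 57, 53, 53, 46, 33, 29
The 2 values of 86 occupy positions 1–2 → each gets rank 2.
The 2 values of 53 occupy positions 8–9 → each gets rank 9.
L has value 53 units → rank 9.

9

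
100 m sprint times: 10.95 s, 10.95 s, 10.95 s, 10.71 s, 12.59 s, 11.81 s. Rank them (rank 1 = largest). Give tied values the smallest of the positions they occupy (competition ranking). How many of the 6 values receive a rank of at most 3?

Sorted (descending): 12.59, 11.81, 10.95, 10.95, 10.95, 10.71
The 3 values of 10.95 occupy positions 3–5 → each gets rank 3.
Ranks ≤ 3: {1, 2, 3, 3, 3} → 5 values.

5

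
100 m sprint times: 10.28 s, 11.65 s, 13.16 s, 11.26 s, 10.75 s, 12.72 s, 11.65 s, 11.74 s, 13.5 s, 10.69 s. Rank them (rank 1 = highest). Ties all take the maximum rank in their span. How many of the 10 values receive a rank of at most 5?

Sorted (descending): 13.5, 13.16, 12.72, 11.74, 11.65, 11.65, 11.26, 10.75, 10.69, 10.28
The 2 values of 11.65 occupy positions 5–6 → each gets rank 6.
Ranks ≤ 5: {1, 2, 3, 4} → 4 values.

4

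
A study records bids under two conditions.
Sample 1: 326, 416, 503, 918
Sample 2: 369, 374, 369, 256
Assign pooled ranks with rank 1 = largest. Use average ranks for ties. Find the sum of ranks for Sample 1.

13

Sorted (descending): 918, 503, 416, 374, 369, 369, 326, 256
The 2 values of 369 occupy positions 5–6 → average rank (5+6)/2 = 5.5.
Sample 1 values → pooled ranks: 326→7, 416→3, 503→2, 918→1
Rank sum = 7 + 3 + 2 + 1 = 13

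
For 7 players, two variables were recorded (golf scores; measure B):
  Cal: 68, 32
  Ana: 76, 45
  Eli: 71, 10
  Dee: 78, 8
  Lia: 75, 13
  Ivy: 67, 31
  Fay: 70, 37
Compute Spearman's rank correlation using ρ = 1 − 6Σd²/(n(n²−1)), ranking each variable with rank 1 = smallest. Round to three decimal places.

Ranks of variable 1: 2, 6, 4, 7, 5, 1, 3
Ranks of variable 2: 5, 7, 2, 1, 3, 4, 6
d = r₁ − r₂: -3, -1, 2, 6, 2, -3, -3
d²: 9, 1, 4, 36, 4, 9, 9; Σd² = 72
ρ = 1 − 6·72/(7·48) = 1 − 432/336 = -0.286

-0.286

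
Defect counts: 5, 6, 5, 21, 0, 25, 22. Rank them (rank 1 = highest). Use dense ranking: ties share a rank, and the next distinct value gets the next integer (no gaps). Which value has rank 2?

Sorted (descending): 25, 22, 21, 6, 5, 5, 0
The 2 values of 5 share dense rank 5.
Remaining distinct values take the next consecutive integers.
Rank 2 → value 22.

22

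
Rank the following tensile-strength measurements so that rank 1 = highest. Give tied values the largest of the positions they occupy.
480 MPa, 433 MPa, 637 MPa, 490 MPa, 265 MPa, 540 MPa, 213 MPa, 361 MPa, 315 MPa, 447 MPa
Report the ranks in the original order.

Sorted (descending): 637, 540, 490, 480, 447, 433, 361, 315, 265, 213
No ties — each value takes its position as its rank.

4, 6, 1, 3, 9, 2, 10, 7, 8, 5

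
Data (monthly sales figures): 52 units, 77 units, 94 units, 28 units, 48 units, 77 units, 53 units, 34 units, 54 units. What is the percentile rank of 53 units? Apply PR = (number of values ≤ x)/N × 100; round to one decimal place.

N = 9.
Strictly below 53: 4. Equal to 53: 1.
PR = 5/9 × 100 = 55.6

55.6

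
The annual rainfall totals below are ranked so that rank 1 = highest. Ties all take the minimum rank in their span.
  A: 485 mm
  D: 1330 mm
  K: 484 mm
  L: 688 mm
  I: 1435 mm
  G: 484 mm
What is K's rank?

5

Sorted (descending): 1435, 1330, 688, 485, 484, 484
The 2 values of 484 occupy positions 5–6 → each gets rank 5.
K has value 484 mm → rank 5.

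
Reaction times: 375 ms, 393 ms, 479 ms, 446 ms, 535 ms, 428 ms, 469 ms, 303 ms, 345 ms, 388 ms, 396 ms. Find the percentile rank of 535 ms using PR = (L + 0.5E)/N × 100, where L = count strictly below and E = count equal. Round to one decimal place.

N = 11.
Strictly below 535: 10. Equal to 535: 1.
PR = (10 + 0.5·1)/11 × 100 = 95.5

95.5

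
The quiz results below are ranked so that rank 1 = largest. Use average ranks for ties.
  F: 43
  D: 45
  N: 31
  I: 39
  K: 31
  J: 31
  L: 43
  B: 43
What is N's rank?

7

Sorted (descending): 45, 43, 43, 43, 39, 31, 31, 31
The 3 values of 43 occupy positions 2–4 → average rank 3.
The 3 values of 31 occupy positions 6–8 → average rank 7.
N has value 31 → rank 7.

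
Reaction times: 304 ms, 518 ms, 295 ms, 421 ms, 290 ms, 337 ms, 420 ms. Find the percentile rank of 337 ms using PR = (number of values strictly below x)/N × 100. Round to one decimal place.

42.9

N = 7.
Strictly below 337: 3. Equal to 337: 1.
PR = 3/7 × 100 = 42.9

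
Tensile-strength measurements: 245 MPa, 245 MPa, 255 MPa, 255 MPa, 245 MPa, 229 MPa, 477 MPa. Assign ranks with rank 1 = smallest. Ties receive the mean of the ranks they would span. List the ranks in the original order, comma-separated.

3, 3, 5.5, 5.5, 3, 1, 7

Sorted (ascending): 229, 245, 245, 245, 255, 255, 477
The 3 values of 245 occupy positions 2–4 → average rank 3.
The 2 values of 255 occupy positions 5–6 → average rank (5+6)/2 = 5.5.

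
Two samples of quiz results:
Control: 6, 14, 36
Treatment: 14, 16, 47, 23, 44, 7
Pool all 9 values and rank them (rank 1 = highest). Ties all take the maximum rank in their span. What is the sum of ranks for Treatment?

27

Sorted (descending): 47, 44, 36, 23, 16, 14, 14, 7, 6
The 2 values of 14 occupy positions 6–7 → each gets rank 7.
Treatment values → pooled ranks: 14→7, 16→5, 47→1, 23→4, 44→2, 7→8
Rank sum = 7 + 5 + 1 + 4 + 2 + 8 = 27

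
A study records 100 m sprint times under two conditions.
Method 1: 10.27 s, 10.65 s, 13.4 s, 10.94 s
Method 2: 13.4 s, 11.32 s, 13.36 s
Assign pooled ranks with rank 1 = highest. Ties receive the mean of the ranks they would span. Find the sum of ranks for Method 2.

Sorted (descending): 13.4, 13.4, 13.36, 11.32, 10.94, 10.65, 10.27
The 2 values of 13.4 occupy positions 1–2 → average rank (1+2)/2 = 1.5.
Method 2 values → pooled ranks: 13.4→1.5, 11.32→4, 13.36→3
Rank sum = 1.5 + 4 + 3 = 8.5

8.5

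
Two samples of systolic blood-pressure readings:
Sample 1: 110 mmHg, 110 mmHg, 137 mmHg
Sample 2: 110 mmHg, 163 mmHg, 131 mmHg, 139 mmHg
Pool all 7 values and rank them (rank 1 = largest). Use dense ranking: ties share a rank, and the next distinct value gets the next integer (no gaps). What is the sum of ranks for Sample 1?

Sorted (descending): 163, 139, 137, 131, 110, 110, 110
The 3 values of 110 share dense rank 5.
Remaining distinct values take the next consecutive integers.
Sample 1 values → pooled ranks: 110→5, 110→5, 137→3
Rank sum = 5 + 5 + 3 = 13

13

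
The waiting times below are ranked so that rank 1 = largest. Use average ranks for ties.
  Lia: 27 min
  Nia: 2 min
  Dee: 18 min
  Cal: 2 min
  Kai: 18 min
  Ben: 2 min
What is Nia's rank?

5

Sorted (descending): 27, 18, 18, 2, 2, 2
The 2 values of 18 occupy positions 2–3 → average rank (2+3)/2 = 2.5.
The 3 values of 2 occupy positions 4–6 → average rank 5.
Nia has value 2 min → rank 5.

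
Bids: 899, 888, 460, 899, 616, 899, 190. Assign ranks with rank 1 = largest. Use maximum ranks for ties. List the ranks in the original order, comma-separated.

Sorted (descending): 899, 899, 899, 888, 616, 460, 190
The 3 values of 899 occupy positions 1–3 → each gets rank 3.

3, 4, 6, 3, 5, 3, 7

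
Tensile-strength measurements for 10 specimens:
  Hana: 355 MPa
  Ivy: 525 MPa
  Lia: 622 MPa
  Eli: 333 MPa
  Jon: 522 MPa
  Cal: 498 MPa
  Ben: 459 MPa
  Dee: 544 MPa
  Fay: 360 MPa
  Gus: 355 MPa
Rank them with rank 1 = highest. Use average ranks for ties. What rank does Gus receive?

Sorted (descending): 622, 544, 525, 522, 498, 459, 360, 355, 355, 333
The 2 values of 355 occupy positions 8–9 → average rank (8+9)/2 = 8.5.
Gus has value 355 MPa → rank 8.5.

8.5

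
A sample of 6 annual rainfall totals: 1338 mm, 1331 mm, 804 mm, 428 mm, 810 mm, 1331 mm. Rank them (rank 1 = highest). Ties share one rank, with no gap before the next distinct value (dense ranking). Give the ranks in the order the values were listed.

Sorted (descending): 1338, 1331, 1331, 810, 804, 428
The 2 values of 1331 share dense rank 2.
Remaining distinct values take the next consecutive integers.

1, 2, 4, 5, 3, 2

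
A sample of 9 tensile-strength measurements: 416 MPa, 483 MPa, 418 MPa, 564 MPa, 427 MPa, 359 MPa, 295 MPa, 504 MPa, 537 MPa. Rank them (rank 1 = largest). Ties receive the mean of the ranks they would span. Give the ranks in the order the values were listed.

7, 4, 6, 1, 5, 8, 9, 3, 2

Sorted (descending): 564, 537, 504, 483, 427, 418, 416, 359, 295
No ties — each value takes its position as its rank.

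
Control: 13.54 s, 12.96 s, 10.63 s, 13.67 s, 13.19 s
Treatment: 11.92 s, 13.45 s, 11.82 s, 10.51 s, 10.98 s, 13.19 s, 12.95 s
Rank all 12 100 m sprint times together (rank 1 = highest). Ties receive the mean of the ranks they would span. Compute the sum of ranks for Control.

Sorted (descending): 13.67, 13.54, 13.45, 13.19, 13.19, 12.96, 12.95, 11.92, 11.82, 10.98, 10.63, 10.51
The 2 values of 13.19 occupy positions 4–5 → average rank (4+5)/2 = 4.5.
Control values → pooled ranks: 13.54→2, 12.96→6, 10.63→11, 13.67→1, 13.19→4.5
Rank sum = 2 + 6 + 11 + 1 + 4.5 = 24.5

24.5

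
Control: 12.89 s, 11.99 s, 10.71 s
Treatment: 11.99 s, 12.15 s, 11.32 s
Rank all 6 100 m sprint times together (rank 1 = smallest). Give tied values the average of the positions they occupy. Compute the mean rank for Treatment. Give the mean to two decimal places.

3.50

Sorted (ascending): 10.71, 11.32, 11.99, 11.99, 12.15, 12.89
The 2 values of 11.99 occupy positions 3–4 → average rank (3+4)/2 = 3.5.
Treatment values → pooled ranks: 11.99→3.5, 12.15→5, 11.32→2
Mean rank = (3.5 + 5 + 2) / 3 = 3.50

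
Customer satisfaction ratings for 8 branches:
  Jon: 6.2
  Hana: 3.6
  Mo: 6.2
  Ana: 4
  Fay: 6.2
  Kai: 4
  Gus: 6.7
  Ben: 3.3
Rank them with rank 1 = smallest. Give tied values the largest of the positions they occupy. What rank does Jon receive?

Sorted (ascending): 3.3, 3.6, 4, 4, 6.2, 6.2, 6.2, 6.7
The 2 values of 4 occupy positions 3–4 → each gets rank 4.
The 3 values of 6.2 occupy positions 5–7 → each gets rank 7.
Jon has value 6.2 → rank 7.

7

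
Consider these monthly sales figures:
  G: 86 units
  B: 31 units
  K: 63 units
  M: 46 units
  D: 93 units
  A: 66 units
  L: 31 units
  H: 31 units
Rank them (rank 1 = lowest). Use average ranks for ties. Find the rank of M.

4

Sorted (ascending): 31, 31, 31, 46, 63, 66, 86, 93
The 3 values of 31 occupy positions 1–3 → average rank 2.
M has value 46 units → rank 4.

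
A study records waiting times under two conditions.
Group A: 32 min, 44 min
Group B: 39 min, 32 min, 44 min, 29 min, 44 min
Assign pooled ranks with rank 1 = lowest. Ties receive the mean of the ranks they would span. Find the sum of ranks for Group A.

Sorted (ascending): 29, 32, 32, 39, 44, 44, 44
The 2 values of 32 occupy positions 2–3 → average rank (2+3)/2 = 2.5.
The 3 values of 44 occupy positions 5–7 → average rank 6.
Group A values → pooled ranks: 32→2.5, 44→6
Rank sum = 2.5 + 6 = 8.5

8.5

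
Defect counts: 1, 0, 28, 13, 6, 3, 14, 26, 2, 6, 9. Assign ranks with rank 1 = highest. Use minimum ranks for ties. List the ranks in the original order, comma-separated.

10, 11, 1, 4, 6, 8, 3, 2, 9, 6, 5

Sorted (descending): 28, 26, 14, 13, 9, 6, 6, 3, 2, 1, 0
The 2 values of 6 occupy positions 6–7 → each gets rank 6.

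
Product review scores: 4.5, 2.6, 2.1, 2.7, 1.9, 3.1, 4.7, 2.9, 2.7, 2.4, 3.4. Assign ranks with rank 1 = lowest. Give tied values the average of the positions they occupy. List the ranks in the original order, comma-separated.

10, 4, 2, 5.5, 1, 8, 11, 7, 5.5, 3, 9

Sorted (ascending): 1.9, 2.1, 2.4, 2.6, 2.7, 2.7, 2.9, 3.1, 3.4, 4.5, 4.7
The 2 values of 2.7 occupy positions 5–6 → average rank (5+6)/2 = 5.5.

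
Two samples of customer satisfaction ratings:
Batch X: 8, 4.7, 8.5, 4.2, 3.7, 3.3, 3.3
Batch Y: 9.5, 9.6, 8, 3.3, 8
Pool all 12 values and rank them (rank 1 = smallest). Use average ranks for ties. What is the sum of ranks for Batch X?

Sorted (ascending): 3.3, 3.3, 3.3, 3.7, 4.2, 4.7, 8, 8, 8, 8.5, 9.5, 9.6
The 3 values of 3.3 occupy positions 1–3 → average rank 2.
The 3 values of 8 occupy positions 7–9 → average rank 8.
Batch X values → pooled ranks: 8→8, 4.7→6, 8.5→10, 4.2→5, 3.7→4, 3.3→2, 3.3→2
Rank sum = 8 + 6 + 10 + 5 + 4 + 2 + 2 = 37

37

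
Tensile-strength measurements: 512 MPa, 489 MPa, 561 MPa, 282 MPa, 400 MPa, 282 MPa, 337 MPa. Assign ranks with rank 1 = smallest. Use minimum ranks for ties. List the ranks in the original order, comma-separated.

6, 5, 7, 1, 4, 1, 3

Sorted (ascending): 282, 282, 337, 400, 489, 512, 561
The 2 values of 282 occupy positions 1–2 → each gets rank 1.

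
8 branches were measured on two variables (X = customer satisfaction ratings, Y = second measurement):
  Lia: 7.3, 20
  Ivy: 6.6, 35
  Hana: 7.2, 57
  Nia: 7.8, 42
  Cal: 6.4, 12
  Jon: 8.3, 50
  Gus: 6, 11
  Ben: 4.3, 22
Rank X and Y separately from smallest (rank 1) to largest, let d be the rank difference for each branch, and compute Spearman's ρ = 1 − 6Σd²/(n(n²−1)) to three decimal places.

0.619

Ranks of variable 1: 6, 4, 5, 7, 3, 8, 2, 1
Ranks of variable 2: 3, 5, 8, 6, 2, 7, 1, 4
d = r₁ − r₂: 3, -1, -3, 1, 1, 1, 1, -3
d²: 9, 1, 9, 1, 1, 1, 1, 9; Σd² = 32
ρ = 1 − 6·32/(8·63) = 1 − 192/504 = 0.619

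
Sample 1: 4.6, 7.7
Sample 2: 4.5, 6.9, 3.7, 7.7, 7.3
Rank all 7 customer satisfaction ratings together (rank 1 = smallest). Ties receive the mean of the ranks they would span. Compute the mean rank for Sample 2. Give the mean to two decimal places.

3.70

Sorted (ascending): 3.7, 4.5, 4.6, 6.9, 7.3, 7.7, 7.7
The 2 values of 7.7 occupy positions 6–7 → average rank (6+7)/2 = 6.5.
Sample 2 values → pooled ranks: 4.5→2, 6.9→4, 3.7→1, 7.7→6.5, 7.3→5
Mean rank = (2 + 4 + 1 + 6.5 + 5) / 5 = 3.70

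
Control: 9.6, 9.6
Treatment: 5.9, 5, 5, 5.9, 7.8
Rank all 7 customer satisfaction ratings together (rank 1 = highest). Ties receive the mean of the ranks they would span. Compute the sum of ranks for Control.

3

Sorted (descending): 9.6, 9.6, 7.8, 5.9, 5.9, 5, 5
The 2 values of 9.6 occupy positions 1–2 → average rank (1+2)/2 = 1.5.
The 2 values of 5.9 occupy positions 4–5 → average rank (4+5)/2 = 4.5.
The 2 values of 5 occupy positions 6–7 → average rank (6+7)/2 = 6.5.
Control values → pooled ranks: 9.6→1.5, 9.6→1.5
Rank sum = 1.5 + 1.5 = 3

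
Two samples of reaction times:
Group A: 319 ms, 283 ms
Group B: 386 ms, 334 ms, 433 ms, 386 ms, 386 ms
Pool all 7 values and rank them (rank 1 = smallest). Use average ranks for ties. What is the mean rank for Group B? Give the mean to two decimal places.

5.00

Sorted (ascending): 283, 319, 334, 386, 386, 386, 433
The 3 values of 386 occupy positions 4–6 → average rank 5.
Group B values → pooled ranks: 386→5, 334→3, 433→7, 386→5, 386→5
Mean rank = (5 + 3 + 7 + 5 + 5) / 5 = 5.00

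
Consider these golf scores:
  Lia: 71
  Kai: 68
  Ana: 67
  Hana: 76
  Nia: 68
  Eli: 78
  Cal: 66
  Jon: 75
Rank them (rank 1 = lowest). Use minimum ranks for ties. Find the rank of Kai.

Sorted (ascending): 66, 67, 68, 68, 71, 75, 76, 78
The 2 values of 68 occupy positions 3–4 → each gets rank 3.
Kai has value 68 → rank 3.

3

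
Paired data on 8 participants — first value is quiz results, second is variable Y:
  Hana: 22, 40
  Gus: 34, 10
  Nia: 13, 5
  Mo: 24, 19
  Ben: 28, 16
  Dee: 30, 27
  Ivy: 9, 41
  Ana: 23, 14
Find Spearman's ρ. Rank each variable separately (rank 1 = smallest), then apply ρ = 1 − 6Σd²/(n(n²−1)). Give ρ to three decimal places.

Ranks of variable 1: 3, 8, 2, 5, 6, 7, 1, 4
Ranks of variable 2: 7, 2, 1, 5, 4, 6, 8, 3
d = r₁ − r₂: -4, 6, 1, 0, 2, 1, -7, 1
d²: 16, 36, 1, 0, 4, 1, 49, 1; Σd² = 108
ρ = 1 − 6·108/(8·63) = 1 − 648/504 = -0.286

-0.286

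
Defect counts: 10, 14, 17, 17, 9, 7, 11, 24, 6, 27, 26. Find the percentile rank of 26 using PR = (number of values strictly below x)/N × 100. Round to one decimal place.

81.8

N = 11.
Strictly below 26: 9. Equal to 26: 1.
PR = 9/11 × 100 = 81.8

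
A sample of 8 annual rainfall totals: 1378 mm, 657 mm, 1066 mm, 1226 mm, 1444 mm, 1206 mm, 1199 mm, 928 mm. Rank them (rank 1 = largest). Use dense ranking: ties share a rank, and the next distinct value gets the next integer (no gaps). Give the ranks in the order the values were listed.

2, 8, 6, 3, 1, 4, 5, 7

Sorted (descending): 1444, 1378, 1226, 1206, 1199, 1066, 928, 657
No ties — each value takes its position as its rank.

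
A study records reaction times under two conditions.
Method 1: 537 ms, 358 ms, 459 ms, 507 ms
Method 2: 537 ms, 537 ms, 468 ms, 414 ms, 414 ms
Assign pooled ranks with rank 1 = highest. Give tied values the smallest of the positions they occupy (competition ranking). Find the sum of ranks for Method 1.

Sorted (descending): 537, 537, 537, 507, 468, 459, 414, 414, 358
The 3 values of 537 occupy positions 1–3 → each gets rank 1.
The 2 values of 414 occupy positions 7–8 → each gets rank 7.
Method 1 values → pooled ranks: 537→1, 358→9, 459→6, 507→4
Rank sum = 1 + 9 + 6 + 4 = 20

20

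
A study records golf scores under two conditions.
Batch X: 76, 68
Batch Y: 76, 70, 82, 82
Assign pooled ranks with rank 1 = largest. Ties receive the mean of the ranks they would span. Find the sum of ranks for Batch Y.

Sorted (descending): 82, 82, 76, 76, 70, 68
The 2 values of 82 occupy positions 1–2 → average rank (1+2)/2 = 1.5.
The 2 values of 76 occupy positions 3–4 → average rank (3+4)/2 = 3.5.
Batch Y values → pooled ranks: 76→3.5, 70→5, 82→1.5, 82→1.5
Rank sum = 3.5 + 5 + 1.5 + 1.5 = 11.5

11.5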